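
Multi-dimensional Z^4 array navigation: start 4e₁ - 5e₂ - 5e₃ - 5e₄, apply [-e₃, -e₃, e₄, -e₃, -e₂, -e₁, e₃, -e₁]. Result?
(2, -6, -7, -4)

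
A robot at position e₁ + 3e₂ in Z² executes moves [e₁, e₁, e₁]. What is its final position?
(4, 3)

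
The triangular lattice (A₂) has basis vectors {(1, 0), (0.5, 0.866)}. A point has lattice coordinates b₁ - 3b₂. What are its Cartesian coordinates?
(-0.5, -2.598)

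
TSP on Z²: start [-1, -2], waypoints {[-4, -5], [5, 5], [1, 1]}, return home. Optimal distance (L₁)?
38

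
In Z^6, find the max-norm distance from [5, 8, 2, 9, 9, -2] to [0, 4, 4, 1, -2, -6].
11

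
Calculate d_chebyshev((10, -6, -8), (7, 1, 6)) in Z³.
14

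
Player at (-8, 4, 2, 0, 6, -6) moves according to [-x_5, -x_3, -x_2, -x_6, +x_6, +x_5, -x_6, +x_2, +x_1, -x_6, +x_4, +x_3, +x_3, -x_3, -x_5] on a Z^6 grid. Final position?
(-7, 4, 2, 1, 5, -8)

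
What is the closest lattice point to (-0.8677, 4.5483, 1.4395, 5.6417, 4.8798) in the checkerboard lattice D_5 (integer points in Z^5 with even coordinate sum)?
(-1, 5, 1, 6, 5)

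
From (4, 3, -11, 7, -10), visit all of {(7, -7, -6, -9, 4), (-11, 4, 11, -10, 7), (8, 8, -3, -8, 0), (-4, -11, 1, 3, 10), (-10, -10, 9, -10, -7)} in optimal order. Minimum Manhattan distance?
182
(one optimal route: (4, 3, -11, 7, -10) → (8, 8, -3, -8, 0) → (7, -7, -6, -9, 4) → (-4, -11, 1, 3, 10) → (-10, -10, 9, -10, -7) → (-11, 4, 11, -10, 7))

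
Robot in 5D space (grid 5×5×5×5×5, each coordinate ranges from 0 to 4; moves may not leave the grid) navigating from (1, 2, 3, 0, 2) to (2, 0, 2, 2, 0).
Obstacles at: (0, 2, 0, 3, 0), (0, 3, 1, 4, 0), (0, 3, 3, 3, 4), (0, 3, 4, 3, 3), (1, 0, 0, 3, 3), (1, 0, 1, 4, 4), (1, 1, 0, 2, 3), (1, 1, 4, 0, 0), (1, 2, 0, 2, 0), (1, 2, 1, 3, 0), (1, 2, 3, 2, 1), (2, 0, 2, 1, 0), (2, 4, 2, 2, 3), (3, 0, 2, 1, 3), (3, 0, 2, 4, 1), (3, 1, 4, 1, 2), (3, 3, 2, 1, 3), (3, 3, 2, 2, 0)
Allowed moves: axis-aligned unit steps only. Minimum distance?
8
(one shortest path: (1, 2, 3, 0, 2) → (2, 2, 3, 0, 2) → (2, 1, 3, 0, 2) → (2, 0, 3, 0, 2) → (2, 0, 2, 0, 2) → (2, 0, 2, 1, 2) → (2, 0, 2, 2, 2) → (2, 0, 2, 2, 1) → (2, 0, 2, 2, 0))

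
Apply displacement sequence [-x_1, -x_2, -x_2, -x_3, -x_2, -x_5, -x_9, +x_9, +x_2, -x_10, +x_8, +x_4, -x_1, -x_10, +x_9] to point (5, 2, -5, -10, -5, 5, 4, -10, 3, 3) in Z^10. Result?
(3, 0, -6, -9, -6, 5, 4, -9, 4, 1)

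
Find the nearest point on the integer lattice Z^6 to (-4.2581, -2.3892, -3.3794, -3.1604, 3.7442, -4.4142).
(-4, -2, -3, -3, 4, -4)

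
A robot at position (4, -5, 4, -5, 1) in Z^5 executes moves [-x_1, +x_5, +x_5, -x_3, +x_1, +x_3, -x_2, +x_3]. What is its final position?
(4, -6, 5, -5, 3)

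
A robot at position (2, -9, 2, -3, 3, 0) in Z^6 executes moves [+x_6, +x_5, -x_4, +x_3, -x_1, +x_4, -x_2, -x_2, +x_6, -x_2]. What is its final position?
(1, -12, 3, -3, 4, 2)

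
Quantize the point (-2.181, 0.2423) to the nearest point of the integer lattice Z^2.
(-2, 0)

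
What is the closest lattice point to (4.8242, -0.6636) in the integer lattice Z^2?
(5, -1)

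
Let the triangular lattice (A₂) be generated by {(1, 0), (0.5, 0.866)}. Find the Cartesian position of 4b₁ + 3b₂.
(5.5, 2.598)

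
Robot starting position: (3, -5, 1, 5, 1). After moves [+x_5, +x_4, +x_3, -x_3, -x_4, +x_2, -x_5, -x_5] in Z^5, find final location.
(3, -4, 1, 5, 0)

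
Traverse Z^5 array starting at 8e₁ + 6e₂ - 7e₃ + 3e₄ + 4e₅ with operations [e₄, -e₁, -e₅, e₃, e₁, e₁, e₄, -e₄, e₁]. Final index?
(10, 6, -6, 4, 3)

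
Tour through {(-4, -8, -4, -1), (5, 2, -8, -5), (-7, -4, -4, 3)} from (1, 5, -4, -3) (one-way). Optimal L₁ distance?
51
(one optimal route: (1, 5, -4, -3) → (5, 2, -8, -5) → (-4, -8, -4, -1) → (-7, -4, -4, 3))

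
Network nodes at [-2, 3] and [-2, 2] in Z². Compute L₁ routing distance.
1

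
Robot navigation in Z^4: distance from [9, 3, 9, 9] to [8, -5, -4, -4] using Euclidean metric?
20.0749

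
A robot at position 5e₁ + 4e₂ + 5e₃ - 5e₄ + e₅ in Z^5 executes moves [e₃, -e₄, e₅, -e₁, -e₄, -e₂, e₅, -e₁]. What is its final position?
(3, 3, 6, -7, 3)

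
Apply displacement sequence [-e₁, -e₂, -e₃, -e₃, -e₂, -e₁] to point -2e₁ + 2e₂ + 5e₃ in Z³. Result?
(-4, 0, 3)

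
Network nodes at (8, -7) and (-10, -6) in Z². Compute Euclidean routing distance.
18.0278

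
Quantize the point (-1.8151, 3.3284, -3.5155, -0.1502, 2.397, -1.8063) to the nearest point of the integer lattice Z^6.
(-2, 3, -4, 0, 2, -2)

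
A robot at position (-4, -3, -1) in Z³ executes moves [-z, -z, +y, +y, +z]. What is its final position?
(-4, -1, -2)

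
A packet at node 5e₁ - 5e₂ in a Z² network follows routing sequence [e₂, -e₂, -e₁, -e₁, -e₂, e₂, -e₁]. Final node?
(2, -5)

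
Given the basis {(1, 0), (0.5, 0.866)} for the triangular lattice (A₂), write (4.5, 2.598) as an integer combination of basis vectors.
3b₁ + 3b₂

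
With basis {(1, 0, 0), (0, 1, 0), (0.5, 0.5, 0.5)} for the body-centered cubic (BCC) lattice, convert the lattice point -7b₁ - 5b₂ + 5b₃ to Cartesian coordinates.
(-4.5, -2.5, 2.5)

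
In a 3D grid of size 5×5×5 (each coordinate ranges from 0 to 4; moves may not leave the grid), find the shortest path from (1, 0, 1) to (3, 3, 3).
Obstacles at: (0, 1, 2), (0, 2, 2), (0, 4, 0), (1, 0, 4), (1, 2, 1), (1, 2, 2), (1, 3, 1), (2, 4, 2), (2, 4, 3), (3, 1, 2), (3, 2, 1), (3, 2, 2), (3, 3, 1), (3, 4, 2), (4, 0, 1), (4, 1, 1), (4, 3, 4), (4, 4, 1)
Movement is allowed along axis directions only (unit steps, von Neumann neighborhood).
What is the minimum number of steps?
7
(one shortest path: (1, 0, 1) → (2, 0, 1) → (3, 0, 1) → (3, 0, 2) → (3, 0, 3) → (3, 1, 3) → (3, 2, 3) → (3, 3, 3))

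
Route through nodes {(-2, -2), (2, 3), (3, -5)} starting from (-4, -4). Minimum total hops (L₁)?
21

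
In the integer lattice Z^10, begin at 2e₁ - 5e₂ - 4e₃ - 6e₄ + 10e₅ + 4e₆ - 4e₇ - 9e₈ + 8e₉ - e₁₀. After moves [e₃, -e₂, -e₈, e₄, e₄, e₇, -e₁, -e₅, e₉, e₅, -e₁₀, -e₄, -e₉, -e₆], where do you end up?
(1, -6, -3, -5, 10, 3, -3, -10, 8, -2)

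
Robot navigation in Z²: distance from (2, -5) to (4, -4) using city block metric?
3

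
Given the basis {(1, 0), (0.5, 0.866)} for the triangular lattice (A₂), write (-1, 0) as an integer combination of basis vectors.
-b₁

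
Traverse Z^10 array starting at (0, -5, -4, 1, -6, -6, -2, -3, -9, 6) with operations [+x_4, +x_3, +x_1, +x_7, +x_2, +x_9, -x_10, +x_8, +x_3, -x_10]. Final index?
(1, -4, -2, 2, -6, -6, -1, -2, -8, 4)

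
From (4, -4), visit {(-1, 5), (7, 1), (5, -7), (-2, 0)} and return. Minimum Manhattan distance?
42
(one optimal route: (4, -4) → (5, -7) → (7, 1) → (-1, 5) → (-2, 0) → (4, -4))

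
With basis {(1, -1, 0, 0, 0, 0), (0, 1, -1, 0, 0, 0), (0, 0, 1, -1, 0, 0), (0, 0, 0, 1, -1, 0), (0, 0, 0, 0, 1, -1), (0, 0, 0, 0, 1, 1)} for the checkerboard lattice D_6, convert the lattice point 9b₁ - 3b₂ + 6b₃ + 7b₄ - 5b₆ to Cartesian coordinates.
(9, -12, 9, 1, -12, -5)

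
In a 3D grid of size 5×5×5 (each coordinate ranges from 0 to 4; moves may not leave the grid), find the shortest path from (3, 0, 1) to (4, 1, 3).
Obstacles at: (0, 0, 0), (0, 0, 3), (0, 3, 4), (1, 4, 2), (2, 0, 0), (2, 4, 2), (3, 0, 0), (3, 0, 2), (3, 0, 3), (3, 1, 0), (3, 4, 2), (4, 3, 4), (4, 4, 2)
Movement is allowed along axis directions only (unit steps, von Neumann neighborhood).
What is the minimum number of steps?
4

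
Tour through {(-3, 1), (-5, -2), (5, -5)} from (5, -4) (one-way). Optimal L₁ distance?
19
(one optimal route: (5, -4) → (5, -5) → (-5, -2) → (-3, 1))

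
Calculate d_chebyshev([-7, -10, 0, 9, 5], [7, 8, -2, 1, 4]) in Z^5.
18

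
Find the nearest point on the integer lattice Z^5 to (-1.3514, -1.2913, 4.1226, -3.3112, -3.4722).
(-1, -1, 4, -3, -3)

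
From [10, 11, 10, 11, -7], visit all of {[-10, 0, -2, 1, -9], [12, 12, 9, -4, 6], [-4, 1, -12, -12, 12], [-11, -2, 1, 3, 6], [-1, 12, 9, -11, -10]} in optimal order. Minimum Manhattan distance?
180
(one optimal route: (10, 11, 10, 11, -7) → (12, 12, 9, -4, 6) → (-1, 12, 9, -11, -10) → (-10, 0, -2, 1, -9) → (-11, -2, 1, 3, 6) → (-4, 1, -12, -12, 12))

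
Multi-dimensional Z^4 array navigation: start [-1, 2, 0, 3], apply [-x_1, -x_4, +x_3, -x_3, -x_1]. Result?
(-3, 2, 0, 2)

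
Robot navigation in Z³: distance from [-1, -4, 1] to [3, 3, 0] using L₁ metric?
12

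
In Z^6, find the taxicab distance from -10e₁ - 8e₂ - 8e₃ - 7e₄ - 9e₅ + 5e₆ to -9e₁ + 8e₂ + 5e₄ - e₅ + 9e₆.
49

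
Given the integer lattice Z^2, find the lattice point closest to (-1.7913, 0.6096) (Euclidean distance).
(-2, 1)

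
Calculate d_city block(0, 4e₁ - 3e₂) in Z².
7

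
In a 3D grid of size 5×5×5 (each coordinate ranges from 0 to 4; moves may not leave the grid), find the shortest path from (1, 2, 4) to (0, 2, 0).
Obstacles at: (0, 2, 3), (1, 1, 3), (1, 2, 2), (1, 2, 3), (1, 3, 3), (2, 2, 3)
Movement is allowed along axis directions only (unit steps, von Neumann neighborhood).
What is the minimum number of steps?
7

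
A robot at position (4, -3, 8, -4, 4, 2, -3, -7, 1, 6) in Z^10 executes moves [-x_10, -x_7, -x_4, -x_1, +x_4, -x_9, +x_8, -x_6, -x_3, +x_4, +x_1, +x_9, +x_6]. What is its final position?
(4, -3, 7, -3, 4, 2, -4, -6, 1, 5)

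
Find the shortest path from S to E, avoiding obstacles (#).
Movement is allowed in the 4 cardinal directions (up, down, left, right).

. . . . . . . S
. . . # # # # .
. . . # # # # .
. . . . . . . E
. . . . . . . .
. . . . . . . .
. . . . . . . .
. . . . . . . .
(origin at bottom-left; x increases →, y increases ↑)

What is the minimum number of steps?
3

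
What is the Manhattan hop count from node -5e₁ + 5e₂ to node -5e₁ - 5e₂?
10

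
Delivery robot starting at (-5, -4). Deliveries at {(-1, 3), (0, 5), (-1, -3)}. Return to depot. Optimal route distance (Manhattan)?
28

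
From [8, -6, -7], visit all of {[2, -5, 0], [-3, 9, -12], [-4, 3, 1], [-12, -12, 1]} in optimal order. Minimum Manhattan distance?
79
(one optimal route: (8, -6, -7) → (2, -5, 0) → (-12, -12, 1) → (-4, 3, 1) → (-3, 9, -12))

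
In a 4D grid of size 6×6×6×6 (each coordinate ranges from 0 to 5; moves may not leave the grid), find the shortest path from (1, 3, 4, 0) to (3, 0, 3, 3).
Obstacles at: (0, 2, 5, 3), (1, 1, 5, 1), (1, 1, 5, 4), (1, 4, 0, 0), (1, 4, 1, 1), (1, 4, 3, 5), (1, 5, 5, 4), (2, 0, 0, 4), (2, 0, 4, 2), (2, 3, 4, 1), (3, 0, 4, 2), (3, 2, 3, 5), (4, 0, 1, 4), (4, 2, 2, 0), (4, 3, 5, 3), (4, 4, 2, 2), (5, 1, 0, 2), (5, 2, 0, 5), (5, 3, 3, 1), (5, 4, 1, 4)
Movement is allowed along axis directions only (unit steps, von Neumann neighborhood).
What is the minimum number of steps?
9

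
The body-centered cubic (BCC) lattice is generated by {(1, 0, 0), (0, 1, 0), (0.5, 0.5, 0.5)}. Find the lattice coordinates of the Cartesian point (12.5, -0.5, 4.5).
8b₁ - 5b₂ + 9b₃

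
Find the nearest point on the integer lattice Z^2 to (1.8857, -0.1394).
(2, 0)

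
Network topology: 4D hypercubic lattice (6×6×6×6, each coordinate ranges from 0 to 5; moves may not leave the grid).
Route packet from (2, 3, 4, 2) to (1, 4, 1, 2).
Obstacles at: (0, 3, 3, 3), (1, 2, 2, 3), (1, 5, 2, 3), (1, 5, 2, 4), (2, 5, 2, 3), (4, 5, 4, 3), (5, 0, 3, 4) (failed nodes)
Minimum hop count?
5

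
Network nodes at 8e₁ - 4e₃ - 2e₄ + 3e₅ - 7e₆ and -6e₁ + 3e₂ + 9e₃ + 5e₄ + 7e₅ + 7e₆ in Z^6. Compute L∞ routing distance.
14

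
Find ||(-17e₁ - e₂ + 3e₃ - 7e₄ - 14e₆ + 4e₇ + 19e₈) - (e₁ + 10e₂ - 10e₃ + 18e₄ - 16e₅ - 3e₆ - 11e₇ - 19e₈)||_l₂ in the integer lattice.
57.3149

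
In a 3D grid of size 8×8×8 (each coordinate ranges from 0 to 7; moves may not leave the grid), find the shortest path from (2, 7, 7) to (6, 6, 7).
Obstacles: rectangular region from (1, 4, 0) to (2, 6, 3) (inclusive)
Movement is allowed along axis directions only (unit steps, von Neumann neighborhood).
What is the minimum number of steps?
5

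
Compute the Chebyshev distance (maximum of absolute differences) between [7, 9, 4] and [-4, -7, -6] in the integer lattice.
16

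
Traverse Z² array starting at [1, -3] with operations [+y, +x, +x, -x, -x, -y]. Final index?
(1, -3)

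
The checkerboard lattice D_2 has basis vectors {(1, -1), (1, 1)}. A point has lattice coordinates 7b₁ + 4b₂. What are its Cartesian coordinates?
(11, -3)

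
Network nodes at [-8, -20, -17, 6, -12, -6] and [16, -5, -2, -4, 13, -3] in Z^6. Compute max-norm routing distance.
25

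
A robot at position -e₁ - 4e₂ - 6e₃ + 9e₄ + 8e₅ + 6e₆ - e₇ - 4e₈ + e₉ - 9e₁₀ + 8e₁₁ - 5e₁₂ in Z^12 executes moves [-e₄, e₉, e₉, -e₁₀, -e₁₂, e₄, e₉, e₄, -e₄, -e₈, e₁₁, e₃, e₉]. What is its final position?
(-1, -4, -5, 9, 8, 6, -1, -5, 5, -10, 9, -6)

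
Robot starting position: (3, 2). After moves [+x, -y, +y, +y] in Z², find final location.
(4, 3)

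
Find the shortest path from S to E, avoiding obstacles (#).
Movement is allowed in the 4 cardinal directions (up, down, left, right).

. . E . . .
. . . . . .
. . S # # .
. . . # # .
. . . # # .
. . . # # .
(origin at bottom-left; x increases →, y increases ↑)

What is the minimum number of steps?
2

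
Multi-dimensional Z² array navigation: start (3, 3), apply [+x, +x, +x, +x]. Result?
(7, 3)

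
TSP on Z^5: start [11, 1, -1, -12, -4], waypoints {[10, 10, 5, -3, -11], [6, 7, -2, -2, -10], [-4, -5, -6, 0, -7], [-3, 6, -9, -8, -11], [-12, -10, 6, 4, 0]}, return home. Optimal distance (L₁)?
196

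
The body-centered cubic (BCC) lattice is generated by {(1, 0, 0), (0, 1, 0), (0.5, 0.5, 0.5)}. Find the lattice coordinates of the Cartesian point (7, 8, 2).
5b₁ + 6b₂ + 4b₃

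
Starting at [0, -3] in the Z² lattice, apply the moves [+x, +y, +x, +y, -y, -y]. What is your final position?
(2, -3)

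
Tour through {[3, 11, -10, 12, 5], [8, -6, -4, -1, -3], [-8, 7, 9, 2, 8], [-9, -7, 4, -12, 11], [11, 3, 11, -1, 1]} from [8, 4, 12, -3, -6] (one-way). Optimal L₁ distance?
178
(one optimal route: (8, 4, 12, -3, -6) → (11, 3, 11, -1, 1) → (8, -6, -4, -1, -3) → (3, 11, -10, 12, 5) → (-8, 7, 9, 2, 8) → (-9, -7, 4, -12, 11))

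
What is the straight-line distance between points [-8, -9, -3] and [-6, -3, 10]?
14.4568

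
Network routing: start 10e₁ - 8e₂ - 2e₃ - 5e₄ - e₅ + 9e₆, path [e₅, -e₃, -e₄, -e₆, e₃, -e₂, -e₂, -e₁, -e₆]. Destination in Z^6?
(9, -10, -2, -6, 0, 7)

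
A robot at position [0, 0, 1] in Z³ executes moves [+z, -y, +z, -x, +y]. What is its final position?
(-1, 0, 3)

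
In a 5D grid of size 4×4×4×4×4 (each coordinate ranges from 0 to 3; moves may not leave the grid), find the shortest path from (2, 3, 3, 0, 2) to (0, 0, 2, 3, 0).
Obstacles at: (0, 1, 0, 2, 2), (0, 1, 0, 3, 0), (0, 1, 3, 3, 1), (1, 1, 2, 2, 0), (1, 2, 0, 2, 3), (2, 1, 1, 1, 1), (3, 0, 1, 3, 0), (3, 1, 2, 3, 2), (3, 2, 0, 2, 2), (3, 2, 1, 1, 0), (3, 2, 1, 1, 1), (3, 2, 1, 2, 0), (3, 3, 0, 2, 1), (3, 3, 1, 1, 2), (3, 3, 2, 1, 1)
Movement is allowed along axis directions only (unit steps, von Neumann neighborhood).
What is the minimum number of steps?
11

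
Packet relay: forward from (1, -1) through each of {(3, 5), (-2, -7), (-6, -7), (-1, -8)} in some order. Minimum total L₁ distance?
31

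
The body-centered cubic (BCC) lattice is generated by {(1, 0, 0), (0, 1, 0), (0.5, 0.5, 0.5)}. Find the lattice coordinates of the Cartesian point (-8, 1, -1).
-7b₁ + 2b₂ - 2b₃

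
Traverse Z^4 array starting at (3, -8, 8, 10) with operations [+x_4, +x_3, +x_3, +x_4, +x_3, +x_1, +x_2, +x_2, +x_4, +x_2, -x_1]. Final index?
(3, -5, 11, 13)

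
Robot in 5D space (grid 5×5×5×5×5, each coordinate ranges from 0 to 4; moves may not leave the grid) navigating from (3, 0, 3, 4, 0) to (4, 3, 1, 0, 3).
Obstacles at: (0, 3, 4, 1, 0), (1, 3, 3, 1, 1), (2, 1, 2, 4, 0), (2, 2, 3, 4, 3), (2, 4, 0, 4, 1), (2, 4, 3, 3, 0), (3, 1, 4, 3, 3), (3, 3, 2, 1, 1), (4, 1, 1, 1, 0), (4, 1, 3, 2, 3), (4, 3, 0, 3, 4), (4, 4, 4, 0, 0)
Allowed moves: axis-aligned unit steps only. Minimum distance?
13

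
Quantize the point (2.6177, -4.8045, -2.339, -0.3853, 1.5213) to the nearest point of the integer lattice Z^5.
(3, -5, -2, 0, 2)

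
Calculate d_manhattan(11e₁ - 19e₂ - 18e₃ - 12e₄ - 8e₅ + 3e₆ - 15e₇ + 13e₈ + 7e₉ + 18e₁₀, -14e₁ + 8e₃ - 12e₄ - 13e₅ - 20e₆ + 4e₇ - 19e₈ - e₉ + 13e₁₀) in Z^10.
162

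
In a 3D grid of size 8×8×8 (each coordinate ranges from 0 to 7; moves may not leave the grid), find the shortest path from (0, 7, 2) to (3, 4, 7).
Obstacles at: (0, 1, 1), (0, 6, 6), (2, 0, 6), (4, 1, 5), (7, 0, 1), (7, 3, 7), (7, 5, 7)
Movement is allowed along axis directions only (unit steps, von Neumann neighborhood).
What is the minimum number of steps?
11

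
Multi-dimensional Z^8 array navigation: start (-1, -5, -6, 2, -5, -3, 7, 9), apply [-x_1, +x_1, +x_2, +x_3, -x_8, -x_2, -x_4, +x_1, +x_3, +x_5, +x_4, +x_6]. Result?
(0, -5, -4, 2, -4, -2, 7, 8)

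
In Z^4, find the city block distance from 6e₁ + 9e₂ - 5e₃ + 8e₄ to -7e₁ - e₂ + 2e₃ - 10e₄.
48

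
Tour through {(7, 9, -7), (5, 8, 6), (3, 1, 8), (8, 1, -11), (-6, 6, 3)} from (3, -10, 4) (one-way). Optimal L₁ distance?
79
(one optimal route: (3, -10, 4) → (3, 1, 8) → (-6, 6, 3) → (5, 8, 6) → (7, 9, -7) → (8, 1, -11))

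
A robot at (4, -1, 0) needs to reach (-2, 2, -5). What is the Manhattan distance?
14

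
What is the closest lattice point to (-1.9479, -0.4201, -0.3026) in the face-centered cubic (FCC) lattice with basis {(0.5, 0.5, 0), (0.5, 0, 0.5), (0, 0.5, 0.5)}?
(-2, -0.5, -0.5)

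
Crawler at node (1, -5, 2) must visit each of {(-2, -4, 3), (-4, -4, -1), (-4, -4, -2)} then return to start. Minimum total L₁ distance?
22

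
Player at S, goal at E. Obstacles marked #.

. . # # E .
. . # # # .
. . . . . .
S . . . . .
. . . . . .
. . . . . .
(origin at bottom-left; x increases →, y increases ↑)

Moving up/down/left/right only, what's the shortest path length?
9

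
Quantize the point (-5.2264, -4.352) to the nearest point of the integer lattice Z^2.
(-5, -4)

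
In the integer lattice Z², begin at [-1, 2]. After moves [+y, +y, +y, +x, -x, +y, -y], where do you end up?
(-1, 5)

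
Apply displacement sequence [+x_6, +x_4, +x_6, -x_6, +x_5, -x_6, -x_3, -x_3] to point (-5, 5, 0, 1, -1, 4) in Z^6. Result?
(-5, 5, -2, 2, 0, 4)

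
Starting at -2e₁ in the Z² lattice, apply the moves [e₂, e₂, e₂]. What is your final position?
(-2, 3)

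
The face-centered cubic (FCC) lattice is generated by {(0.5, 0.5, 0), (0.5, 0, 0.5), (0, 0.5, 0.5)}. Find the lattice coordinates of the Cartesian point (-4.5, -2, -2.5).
-4b₁ - 5b₂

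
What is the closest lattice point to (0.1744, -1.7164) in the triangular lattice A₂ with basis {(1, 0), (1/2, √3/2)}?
(0, -1.732)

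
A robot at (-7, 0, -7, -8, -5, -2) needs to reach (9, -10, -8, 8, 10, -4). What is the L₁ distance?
60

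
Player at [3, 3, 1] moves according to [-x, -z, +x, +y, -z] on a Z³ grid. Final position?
(3, 4, -1)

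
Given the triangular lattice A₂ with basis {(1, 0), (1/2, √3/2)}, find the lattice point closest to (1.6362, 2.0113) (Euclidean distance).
(2, 1.732)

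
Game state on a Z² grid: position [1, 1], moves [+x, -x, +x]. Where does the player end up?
(2, 1)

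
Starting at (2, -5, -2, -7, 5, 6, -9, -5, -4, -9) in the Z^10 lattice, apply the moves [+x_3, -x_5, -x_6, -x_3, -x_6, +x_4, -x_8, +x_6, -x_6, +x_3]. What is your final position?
(2, -5, -1, -6, 4, 4, -9, -6, -4, -9)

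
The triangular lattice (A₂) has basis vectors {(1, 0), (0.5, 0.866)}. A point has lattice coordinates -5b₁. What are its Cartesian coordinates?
(-5, 0)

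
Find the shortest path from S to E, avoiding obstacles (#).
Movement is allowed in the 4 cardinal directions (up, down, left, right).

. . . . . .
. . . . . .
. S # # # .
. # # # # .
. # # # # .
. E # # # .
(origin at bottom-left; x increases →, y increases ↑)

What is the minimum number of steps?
5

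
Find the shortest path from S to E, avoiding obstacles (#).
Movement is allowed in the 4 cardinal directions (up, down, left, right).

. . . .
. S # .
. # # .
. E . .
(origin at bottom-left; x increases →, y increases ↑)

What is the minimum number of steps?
4
(one shortest path: (1, 2) → (0, 2) → (0, 1) → (0, 0) → (1, 0))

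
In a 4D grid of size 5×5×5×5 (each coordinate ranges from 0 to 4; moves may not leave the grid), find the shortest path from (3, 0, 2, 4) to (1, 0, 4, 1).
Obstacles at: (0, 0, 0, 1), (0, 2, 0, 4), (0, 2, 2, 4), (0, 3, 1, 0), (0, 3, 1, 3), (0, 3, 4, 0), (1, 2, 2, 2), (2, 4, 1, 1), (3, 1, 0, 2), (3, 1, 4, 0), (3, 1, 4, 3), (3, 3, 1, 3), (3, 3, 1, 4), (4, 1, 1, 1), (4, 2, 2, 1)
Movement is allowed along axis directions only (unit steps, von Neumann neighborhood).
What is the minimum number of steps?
7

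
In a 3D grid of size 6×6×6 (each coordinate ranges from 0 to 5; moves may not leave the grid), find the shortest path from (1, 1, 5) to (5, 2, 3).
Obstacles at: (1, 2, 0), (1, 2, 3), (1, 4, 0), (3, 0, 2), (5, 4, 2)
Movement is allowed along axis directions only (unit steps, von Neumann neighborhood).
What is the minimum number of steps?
7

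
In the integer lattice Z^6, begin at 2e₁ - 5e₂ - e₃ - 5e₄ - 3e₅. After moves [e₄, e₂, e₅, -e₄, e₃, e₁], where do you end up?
(3, -4, 0, -5, -2, 0)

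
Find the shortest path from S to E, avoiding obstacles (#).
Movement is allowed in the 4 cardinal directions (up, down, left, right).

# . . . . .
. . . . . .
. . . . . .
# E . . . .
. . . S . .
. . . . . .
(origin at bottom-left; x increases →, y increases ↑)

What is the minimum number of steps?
3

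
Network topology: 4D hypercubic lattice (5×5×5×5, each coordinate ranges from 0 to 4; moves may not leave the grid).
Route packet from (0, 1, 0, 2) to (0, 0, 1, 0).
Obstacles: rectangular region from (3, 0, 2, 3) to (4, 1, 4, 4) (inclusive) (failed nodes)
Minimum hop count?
4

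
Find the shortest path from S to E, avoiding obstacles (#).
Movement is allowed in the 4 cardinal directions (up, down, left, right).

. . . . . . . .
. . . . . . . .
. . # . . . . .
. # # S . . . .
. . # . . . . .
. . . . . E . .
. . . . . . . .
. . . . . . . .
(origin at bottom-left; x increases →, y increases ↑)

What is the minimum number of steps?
4
(one shortest path: (3, 4) → (4, 4) → (5, 4) → (5, 3) → (5, 2))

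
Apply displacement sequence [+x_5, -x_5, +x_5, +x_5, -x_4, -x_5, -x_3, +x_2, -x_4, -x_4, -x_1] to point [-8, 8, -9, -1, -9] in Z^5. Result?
(-9, 9, -10, -4, -8)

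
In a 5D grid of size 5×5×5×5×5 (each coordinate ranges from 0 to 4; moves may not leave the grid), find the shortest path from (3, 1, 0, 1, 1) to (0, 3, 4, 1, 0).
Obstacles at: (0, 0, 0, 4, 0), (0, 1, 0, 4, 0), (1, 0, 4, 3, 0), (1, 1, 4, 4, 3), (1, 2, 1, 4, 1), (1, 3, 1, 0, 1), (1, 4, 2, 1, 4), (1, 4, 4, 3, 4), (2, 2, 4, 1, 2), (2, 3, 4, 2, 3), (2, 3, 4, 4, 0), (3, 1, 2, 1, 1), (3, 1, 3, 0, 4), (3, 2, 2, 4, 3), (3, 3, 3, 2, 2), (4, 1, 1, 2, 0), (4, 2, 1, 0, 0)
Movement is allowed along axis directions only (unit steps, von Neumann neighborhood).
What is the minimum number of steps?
10
(one shortest path: (3, 1, 0, 1, 1) → (2, 1, 0, 1, 1) → (1, 1, 0, 1, 1) → (0, 1, 0, 1, 1) → (0, 2, 0, 1, 1) → (0, 3, 0, 1, 1) → (0, 3, 1, 1, 1) → (0, 3, 2, 1, 1) → (0, 3, 3, 1, 1) → (0, 3, 4, 1, 1) → (0, 3, 4, 1, 0))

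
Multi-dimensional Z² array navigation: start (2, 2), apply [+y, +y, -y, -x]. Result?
(1, 3)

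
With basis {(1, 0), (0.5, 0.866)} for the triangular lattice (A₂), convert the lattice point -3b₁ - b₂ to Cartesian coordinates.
(-3.5, -0.866)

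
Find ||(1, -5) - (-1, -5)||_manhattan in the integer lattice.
2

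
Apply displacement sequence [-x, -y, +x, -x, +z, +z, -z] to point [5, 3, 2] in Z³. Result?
(4, 2, 3)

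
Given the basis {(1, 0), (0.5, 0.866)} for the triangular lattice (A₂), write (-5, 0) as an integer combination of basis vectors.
-5b₁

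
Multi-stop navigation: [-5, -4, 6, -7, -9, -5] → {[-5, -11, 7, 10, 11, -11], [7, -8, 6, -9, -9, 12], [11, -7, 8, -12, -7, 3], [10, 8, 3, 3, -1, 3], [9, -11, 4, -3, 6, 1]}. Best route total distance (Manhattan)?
181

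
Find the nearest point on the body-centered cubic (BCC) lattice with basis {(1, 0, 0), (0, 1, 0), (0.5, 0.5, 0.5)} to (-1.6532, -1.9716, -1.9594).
(-2, -2, -2)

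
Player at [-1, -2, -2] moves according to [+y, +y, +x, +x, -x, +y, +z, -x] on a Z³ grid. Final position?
(-1, 1, -1)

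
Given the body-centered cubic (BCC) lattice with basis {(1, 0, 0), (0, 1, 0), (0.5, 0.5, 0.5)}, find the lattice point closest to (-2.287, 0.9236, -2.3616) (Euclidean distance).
(-2, 1, -2)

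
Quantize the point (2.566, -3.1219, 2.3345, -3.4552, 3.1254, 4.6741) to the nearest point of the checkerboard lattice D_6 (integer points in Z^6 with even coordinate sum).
(3, -3, 2, -4, 3, 5)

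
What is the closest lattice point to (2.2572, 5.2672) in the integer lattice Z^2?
(2, 5)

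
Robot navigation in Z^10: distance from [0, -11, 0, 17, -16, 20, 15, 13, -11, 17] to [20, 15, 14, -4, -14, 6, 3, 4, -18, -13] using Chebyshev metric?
30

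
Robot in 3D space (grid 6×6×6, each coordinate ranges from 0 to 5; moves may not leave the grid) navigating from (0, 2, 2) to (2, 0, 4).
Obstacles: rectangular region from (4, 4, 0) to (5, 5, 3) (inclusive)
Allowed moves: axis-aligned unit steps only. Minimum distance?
6
(one shortest path: (0, 2, 2) → (1, 2, 2) → (2, 2, 2) → (2, 1, 2) → (2, 0, 2) → (2, 0, 3) → (2, 0, 4))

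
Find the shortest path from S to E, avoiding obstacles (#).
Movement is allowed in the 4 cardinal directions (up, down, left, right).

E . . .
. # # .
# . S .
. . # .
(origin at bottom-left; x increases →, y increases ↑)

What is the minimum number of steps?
6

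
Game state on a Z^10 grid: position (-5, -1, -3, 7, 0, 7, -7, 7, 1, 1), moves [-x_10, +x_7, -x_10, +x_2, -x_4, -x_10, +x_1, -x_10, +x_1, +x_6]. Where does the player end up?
(-3, 0, -3, 6, 0, 8, -6, 7, 1, -3)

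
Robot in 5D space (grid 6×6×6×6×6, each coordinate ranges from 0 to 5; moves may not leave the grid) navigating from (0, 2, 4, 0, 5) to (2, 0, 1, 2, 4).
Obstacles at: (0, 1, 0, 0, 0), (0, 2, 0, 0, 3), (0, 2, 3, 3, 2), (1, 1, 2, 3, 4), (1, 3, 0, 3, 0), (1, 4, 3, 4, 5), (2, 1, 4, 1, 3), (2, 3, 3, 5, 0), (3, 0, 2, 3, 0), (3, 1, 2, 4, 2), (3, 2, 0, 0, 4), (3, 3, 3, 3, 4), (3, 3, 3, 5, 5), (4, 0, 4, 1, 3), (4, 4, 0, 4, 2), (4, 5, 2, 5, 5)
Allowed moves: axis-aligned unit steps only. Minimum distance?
10
(one shortest path: (0, 2, 4, 0, 5) → (1, 2, 4, 0, 5) → (2, 2, 4, 0, 5) → (2, 1, 4, 0, 5) → (2, 0, 4, 0, 5) → (2, 0, 3, 0, 5) → (2, 0, 2, 0, 5) → (2, 0, 1, 0, 5) → (2, 0, 1, 1, 5) → (2, 0, 1, 2, 5) → (2, 0, 1, 2, 4))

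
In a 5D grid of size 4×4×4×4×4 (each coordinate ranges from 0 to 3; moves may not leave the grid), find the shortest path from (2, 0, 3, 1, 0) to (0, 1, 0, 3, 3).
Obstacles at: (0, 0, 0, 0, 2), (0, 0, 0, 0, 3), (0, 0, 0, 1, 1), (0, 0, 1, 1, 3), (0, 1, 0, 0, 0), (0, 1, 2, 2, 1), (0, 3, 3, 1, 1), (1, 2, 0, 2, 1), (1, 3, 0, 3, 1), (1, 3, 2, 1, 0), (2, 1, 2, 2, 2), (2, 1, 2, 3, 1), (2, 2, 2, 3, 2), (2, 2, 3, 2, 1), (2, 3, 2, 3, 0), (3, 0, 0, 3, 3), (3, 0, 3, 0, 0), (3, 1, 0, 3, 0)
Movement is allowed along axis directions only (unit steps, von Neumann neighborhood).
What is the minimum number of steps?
11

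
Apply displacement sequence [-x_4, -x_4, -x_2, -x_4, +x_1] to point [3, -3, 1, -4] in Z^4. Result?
(4, -4, 1, -7)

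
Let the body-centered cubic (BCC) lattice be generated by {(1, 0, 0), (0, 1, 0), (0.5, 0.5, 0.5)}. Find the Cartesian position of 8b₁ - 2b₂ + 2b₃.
(9, -1, 1)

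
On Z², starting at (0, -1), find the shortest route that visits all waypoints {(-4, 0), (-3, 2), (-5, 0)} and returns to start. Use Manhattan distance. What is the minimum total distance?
16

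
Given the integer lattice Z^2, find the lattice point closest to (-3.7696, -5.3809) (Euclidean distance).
(-4, -5)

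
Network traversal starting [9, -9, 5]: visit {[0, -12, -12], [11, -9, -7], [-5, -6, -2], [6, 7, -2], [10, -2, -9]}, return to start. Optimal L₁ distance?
118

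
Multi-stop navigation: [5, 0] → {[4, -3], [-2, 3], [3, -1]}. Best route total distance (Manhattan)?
16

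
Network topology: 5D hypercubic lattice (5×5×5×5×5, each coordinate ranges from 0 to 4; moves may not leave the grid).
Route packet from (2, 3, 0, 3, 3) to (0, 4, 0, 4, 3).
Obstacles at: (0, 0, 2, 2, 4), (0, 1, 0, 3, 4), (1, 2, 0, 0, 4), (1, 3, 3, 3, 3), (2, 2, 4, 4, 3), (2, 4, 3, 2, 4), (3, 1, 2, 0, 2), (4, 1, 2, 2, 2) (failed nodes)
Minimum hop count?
4
(one shortest path: (2, 3, 0, 3, 3) → (1, 3, 0, 3, 3) → (0, 3, 0, 3, 3) → (0, 4, 0, 3, 3) → (0, 4, 0, 4, 3))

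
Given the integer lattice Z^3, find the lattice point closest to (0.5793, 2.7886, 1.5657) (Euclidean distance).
(1, 3, 2)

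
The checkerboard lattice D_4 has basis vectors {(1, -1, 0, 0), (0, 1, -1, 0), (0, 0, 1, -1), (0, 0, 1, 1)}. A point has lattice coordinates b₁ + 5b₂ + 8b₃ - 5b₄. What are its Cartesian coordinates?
(1, 4, -2, -13)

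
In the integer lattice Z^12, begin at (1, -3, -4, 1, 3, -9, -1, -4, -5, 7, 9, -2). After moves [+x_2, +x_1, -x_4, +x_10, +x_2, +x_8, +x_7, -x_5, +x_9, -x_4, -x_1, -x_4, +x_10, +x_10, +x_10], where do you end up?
(1, -1, -4, -2, 2, -9, 0, -3, -4, 11, 9, -2)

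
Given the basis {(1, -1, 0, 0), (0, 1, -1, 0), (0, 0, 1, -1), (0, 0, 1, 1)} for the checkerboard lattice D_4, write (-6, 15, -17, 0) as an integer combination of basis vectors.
-6b₁ + 9b₂ - 4b₃ - 4b₄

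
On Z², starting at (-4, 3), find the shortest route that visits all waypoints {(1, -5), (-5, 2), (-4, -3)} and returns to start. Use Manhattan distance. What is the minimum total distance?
28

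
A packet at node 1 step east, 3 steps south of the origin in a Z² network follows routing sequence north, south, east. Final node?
(2, -3)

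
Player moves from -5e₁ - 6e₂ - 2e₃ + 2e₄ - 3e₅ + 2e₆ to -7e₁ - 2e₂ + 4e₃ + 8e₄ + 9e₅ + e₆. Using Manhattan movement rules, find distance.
31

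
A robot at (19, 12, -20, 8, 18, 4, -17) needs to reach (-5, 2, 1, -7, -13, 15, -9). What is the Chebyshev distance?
31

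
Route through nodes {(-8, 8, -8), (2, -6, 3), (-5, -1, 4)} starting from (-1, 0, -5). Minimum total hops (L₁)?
54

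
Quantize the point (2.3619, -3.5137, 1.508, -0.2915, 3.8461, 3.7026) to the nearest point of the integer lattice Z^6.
(2, -4, 2, 0, 4, 4)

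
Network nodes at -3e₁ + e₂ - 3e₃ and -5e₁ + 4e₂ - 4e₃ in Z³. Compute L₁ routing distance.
6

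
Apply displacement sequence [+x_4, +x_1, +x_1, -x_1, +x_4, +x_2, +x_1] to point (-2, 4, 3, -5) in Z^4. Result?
(0, 5, 3, -3)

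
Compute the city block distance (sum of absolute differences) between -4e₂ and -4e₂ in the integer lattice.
0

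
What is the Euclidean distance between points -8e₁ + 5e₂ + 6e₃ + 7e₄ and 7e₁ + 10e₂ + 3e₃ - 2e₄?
18.4391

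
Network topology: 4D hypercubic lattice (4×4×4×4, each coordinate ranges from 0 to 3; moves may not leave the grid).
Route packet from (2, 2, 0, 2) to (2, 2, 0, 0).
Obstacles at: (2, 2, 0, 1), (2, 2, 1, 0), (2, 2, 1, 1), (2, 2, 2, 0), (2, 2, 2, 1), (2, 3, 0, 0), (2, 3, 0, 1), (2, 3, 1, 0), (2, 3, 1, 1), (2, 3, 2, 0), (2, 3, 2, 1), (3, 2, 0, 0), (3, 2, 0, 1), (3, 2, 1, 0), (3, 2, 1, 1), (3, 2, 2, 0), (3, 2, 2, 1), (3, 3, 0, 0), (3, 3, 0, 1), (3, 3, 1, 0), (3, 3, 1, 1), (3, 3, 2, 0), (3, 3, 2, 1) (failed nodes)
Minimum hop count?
4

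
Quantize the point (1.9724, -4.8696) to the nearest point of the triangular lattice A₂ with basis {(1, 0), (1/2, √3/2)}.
(2, -5.196)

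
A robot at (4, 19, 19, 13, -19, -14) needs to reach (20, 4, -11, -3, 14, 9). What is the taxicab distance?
133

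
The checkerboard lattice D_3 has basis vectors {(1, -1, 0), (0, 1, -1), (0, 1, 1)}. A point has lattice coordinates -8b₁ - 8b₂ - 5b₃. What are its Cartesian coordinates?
(-8, -5, 3)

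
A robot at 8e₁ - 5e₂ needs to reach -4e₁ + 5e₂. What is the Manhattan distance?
22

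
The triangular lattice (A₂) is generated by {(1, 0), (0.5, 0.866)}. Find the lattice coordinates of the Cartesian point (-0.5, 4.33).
-3b₁ + 5b₂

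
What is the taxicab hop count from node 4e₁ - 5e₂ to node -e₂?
8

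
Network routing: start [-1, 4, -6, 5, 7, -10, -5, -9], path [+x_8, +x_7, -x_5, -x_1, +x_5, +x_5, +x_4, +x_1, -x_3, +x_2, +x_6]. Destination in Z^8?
(-1, 5, -7, 6, 8, -9, -4, -8)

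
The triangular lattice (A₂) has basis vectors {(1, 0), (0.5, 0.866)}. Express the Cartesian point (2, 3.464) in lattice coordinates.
4b₂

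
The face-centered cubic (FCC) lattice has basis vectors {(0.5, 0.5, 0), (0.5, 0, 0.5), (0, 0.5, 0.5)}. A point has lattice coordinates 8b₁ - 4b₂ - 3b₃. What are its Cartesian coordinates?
(2, 2.5, -3.5)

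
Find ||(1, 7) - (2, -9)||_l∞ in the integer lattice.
16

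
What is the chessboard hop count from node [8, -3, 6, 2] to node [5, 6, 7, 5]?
9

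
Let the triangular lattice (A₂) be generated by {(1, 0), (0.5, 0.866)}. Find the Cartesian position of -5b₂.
(-2.5, -4.33)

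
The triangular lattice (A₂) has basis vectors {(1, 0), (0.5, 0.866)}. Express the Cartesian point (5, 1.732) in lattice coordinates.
4b₁ + 2b₂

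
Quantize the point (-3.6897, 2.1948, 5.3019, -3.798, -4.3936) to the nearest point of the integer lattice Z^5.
(-4, 2, 5, -4, -4)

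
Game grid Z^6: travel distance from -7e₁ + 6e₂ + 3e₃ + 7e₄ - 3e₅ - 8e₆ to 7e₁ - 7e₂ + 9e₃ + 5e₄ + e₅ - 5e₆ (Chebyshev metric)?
14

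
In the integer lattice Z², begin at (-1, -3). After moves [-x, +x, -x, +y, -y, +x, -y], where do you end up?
(-1, -4)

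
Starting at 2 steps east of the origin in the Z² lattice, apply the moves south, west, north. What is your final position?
(1, 0)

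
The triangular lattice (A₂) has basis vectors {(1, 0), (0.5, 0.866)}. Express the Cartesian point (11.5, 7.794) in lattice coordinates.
7b₁ + 9b₂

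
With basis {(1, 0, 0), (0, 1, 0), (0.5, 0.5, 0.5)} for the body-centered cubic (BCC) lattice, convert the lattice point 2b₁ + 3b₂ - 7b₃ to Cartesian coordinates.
(-1.5, -0.5, -3.5)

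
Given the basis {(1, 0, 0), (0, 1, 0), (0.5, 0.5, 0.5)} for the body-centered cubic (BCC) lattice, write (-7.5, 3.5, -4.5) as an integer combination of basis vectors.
-3b₁ + 8b₂ - 9b₃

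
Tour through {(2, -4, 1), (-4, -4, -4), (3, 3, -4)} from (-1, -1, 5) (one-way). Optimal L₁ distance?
35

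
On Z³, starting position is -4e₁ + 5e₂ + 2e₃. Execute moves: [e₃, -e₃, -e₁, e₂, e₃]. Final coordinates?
(-5, 6, 3)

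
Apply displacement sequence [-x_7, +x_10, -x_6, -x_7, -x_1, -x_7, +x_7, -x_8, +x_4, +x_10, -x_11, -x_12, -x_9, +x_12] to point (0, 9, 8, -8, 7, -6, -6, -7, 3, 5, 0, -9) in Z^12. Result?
(-1, 9, 8, -7, 7, -7, -8, -8, 2, 7, -1, -9)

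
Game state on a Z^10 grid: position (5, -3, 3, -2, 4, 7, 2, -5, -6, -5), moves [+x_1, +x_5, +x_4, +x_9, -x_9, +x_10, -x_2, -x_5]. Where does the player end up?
(6, -4, 3, -1, 4, 7, 2, -5, -6, -4)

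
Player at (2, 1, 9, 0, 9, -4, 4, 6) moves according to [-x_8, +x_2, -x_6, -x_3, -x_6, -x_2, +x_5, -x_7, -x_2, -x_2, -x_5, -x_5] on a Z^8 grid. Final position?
(2, -1, 8, 0, 8, -6, 3, 5)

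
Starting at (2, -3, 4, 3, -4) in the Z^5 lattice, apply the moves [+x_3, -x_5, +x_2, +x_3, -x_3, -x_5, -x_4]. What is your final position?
(2, -2, 5, 2, -6)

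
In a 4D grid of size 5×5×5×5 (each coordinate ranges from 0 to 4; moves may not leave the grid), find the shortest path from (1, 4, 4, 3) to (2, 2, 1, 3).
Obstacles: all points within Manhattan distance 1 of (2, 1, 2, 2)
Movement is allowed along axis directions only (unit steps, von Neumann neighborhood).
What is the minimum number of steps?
6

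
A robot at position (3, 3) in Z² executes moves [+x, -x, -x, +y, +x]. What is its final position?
(3, 4)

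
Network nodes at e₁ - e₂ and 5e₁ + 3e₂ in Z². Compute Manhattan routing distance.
8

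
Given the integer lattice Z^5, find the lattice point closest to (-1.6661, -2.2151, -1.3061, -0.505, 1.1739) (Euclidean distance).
(-2, -2, -1, -1, 1)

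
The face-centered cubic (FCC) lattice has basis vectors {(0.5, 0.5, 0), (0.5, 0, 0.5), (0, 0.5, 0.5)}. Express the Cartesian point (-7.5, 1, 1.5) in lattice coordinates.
-8b₁ - 7b₂ + 10b₃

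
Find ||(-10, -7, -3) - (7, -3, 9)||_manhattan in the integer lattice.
33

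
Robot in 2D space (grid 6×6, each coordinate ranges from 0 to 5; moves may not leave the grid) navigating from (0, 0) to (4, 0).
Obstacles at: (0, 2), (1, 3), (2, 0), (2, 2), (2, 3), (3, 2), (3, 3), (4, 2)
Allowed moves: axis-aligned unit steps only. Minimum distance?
6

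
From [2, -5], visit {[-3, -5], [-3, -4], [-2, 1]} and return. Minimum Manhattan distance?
22
(one optimal route: (2, -5) → (-3, -5) → (-3, -4) → (-2, 1) → (2, -5))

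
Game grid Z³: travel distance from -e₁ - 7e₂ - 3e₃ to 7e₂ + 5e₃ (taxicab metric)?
23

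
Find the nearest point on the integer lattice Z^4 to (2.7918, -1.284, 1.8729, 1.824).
(3, -1, 2, 2)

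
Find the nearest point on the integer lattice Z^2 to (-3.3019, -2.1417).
(-3, -2)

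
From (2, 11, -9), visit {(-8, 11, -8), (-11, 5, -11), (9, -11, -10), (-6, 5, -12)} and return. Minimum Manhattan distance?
92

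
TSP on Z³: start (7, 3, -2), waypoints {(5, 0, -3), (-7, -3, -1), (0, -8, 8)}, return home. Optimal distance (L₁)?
72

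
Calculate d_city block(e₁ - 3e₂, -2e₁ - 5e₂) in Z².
5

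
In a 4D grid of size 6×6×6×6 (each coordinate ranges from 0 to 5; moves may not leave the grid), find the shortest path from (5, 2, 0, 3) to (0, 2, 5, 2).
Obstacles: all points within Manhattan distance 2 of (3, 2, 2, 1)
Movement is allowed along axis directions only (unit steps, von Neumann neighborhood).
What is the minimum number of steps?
11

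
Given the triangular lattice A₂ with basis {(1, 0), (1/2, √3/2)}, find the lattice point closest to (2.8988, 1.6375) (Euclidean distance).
(3, 1.732)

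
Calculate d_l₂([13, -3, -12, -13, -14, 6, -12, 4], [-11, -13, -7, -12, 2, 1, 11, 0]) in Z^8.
39.0896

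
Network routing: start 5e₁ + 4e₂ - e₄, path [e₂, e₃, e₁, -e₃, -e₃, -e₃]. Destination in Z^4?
(6, 5, -2, -1)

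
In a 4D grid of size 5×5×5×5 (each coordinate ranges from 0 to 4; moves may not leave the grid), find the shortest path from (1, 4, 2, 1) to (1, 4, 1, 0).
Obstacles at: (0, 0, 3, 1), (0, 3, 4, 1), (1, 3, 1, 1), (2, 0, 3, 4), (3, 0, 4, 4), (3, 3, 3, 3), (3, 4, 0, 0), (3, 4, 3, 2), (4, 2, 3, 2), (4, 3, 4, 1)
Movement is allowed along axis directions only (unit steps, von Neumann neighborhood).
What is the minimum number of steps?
2
(one shortest path: (1, 4, 2, 1) → (1, 4, 1, 1) → (1, 4, 1, 0))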